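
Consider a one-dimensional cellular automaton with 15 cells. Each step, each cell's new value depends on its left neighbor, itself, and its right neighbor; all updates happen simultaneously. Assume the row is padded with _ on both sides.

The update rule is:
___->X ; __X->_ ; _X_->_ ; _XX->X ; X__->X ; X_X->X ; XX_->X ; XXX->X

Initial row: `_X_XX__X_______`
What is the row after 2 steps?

X_XXXXX_XXXXXXX

__XXXX__XXXXXXX
X_XXXXX_XXXXXXX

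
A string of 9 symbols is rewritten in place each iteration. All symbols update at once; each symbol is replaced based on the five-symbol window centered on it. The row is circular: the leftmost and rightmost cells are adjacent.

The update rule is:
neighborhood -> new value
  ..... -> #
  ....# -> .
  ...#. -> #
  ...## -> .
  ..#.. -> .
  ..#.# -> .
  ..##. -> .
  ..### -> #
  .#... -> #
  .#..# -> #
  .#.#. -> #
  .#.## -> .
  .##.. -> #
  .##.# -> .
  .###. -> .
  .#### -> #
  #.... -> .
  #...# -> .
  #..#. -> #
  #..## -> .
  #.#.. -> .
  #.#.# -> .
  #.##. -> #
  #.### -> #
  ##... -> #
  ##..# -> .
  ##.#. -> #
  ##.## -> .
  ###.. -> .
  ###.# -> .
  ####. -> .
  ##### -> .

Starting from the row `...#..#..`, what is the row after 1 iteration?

#.#.##.#.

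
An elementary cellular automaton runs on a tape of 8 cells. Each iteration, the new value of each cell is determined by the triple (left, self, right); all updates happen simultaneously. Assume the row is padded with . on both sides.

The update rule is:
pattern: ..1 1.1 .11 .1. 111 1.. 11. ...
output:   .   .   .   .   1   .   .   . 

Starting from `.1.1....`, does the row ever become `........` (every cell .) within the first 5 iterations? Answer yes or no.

........
all cells are . at iteration 1

yes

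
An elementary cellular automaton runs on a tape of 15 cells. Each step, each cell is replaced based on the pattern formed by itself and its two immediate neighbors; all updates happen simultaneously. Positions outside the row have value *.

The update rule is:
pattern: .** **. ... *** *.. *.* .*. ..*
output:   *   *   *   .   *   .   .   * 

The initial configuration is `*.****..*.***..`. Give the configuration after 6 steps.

..*.*...*******

*.*..***..*.***
*..***.***..*..
****.*.*.***.**
...*.....*.*.*.
***.*****......
..*.*...*******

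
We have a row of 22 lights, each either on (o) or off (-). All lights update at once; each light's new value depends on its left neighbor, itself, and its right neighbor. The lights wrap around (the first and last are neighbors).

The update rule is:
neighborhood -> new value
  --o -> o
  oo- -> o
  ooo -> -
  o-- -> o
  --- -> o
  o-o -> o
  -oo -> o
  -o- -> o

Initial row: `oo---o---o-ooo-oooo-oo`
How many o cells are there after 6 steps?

-ooooooooooo-ooo--ooo-
oo---------ooo-oooo-oo
-ooooooooooo-ooo--ooo-  (repeats step 1; period 2)
step 6: oo---------ooo-oooo-oo
count of o: 11

11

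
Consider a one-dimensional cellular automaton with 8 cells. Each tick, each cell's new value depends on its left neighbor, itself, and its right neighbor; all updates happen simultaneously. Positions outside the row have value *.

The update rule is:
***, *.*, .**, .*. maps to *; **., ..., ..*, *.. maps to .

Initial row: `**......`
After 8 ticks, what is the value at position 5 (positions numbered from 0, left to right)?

tick 1: *.......
tick 2: ........
tick 3: ........  (fixed point — unchanged through tick 8)
position 5 holds .

.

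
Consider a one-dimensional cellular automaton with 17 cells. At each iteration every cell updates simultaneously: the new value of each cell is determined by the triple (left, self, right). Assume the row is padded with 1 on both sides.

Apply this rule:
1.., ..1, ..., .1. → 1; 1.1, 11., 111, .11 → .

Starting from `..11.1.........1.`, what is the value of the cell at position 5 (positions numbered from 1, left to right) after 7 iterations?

.

11...11111111111.
..111............
11...111111111111
..111............  (repeats iteration 2; period 2)
iteration 7: 11...111111111111
position 5 holds .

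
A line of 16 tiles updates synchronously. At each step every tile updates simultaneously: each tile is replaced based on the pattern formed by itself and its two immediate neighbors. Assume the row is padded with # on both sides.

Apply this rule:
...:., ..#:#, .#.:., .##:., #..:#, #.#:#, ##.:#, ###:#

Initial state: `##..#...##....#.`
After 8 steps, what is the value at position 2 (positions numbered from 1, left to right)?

#

step 1: ####.#.#.##..#.#
step 2: #####.#.#.###.#.
step 3: ######.#.#.###.#
step 4: #######.#.#.###.
step 5: ########.#.#.###
step 6: #########.#.#.##
step 7: ##########.#.#.#
step 8: ###########.#.#.
position 2 holds #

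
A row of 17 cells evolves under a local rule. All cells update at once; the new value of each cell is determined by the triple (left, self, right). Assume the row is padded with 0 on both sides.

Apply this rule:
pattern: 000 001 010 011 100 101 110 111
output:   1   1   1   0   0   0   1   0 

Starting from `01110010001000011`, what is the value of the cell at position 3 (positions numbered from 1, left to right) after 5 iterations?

10010110111011101
10110010001000101
10010110111011101  (repeats iteration 1; period 2)
iteration 5: 10010110111011101
position 3 holds 0

0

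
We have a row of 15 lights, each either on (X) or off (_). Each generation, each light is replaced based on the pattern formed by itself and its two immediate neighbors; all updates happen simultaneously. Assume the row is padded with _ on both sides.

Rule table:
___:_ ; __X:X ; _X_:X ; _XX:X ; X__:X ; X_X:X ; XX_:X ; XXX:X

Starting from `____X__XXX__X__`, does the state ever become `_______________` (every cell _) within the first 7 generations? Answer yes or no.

___XXXXXXXXXXX_
__XXXXXXXXXXXXX
_XXXXXXXXXXXXXX
XXXXXXXXXXXXXXX
XXXXXXXXXXXXXXX  (fixed point — unchanged through generation 7)
generation 7 is XXXXXXXXXXXXXXX, still not uniform _

no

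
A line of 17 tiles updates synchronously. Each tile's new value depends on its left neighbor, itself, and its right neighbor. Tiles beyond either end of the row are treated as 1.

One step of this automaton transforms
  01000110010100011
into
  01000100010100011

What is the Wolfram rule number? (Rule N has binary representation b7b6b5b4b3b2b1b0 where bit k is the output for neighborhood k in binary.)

position 16: 111 → 1  (bit 7 = 1)
position 6: 110 → 0  (bit 6 = 0)
position 0: 101 → 0  (bit 5 = 0)
position 2: 100 → 0  (bit 4 = 0)
position 5: 011 → 1  (bit 3 = 1)
position 1: 010 → 1  (bit 2 = 1)
position 4: 001 → 0  (bit 1 = 0)
position 3: 000 → 0  (bit 0 = 0)
bits b7..b0 = 10001100 = 140

140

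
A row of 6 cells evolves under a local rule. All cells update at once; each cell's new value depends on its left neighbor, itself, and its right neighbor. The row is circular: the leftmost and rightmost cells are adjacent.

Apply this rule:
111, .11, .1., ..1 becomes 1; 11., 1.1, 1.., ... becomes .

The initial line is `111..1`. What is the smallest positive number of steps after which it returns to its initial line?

11..11
1..111
..1111
.1111.
1111..
111..1

6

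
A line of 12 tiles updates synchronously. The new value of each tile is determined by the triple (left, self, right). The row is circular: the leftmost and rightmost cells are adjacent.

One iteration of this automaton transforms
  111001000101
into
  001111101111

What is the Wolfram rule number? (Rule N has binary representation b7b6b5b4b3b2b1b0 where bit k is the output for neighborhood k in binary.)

126

position 0: 111 → 0  (bit 7 = 0)
position 2: 110 → 1  (bit 6 = 1)
position 10: 101 → 1  (bit 5 = 1)
position 3: 100 → 1  (bit 4 = 1)
position 11: 011 → 1  (bit 3 = 1)
position 5: 010 → 1  (bit 2 = 1)
position 4: 001 → 1  (bit 1 = 1)
position 7: 000 → 0  (bit 0 = 0)
bits b7..b0 = 01111110 = 126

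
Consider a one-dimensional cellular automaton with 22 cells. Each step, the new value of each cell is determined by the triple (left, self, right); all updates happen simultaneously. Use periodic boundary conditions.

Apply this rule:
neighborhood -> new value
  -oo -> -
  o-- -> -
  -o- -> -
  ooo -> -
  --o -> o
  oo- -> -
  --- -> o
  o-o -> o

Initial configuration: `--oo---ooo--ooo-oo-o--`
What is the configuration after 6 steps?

step 1: oo---oo----o---o--o--o
step 2: ---oo---ooo--oo--o--o-
step 3: ooo---oo----o---o--o--
step 4: ----oo---ooo--oo--o--o
step 5: -ooo---oo----o---o--o-
step 6: o----oo---ooo--oo--o--

o----oo---ooo--oo--o--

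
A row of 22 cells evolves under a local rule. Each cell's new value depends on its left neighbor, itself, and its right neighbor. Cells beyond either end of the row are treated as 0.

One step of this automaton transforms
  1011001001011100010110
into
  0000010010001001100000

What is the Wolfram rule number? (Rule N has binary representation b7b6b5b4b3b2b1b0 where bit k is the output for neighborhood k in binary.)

position 12: 111 → 1  (bit 7 = 1)
position 3: 110 → 0  (bit 6 = 0)
position 1: 101 → 0  (bit 5 = 0)
position 4: 100 → 0  (bit 4 = 0)
position 2: 011 → 0  (bit 3 = 0)
position 0: 010 → 0  (bit 2 = 0)
position 5: 001 → 1  (bit 1 = 1)
position 15: 000 → 1  (bit 0 = 1)
bits b7..b0 = 10000011 = 131

131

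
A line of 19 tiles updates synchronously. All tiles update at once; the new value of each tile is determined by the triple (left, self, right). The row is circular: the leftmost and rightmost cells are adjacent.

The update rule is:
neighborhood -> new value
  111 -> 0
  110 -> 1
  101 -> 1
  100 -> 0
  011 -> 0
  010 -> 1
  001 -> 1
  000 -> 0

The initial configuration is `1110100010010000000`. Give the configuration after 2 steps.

0011100110110000001
0100101011010000011

0100101011010000011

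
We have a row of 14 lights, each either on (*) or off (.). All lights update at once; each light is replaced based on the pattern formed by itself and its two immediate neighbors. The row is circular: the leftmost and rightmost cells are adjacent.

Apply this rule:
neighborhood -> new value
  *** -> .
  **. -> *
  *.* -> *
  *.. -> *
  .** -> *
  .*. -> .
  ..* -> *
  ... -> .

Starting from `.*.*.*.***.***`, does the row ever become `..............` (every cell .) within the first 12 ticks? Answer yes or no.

no

*.*.*.**.***.*
**.*.*****.***
.**.**...***..
*******.**.**.
*.....********
**...**.......
***.****.....*
..***..**...**
***.******.***
..***....***..
.**.**..**.**.
**************
tick 12 is **************, still not uniform .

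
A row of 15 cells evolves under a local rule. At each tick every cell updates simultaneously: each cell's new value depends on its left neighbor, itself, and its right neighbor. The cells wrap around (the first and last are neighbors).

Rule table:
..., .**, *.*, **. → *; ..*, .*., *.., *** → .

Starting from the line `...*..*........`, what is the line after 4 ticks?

**......*******
.*.****.*......
..**..**..*****
..**..**..*...*

..**..**..*...*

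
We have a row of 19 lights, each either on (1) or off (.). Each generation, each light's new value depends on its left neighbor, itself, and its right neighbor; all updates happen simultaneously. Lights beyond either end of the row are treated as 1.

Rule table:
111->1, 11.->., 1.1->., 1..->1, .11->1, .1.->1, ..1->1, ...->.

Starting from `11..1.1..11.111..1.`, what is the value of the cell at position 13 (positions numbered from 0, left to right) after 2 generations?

generation 1: 1.111.1111..11.111.
generation 2: ..11..111.111..11..
position 13 holds .

.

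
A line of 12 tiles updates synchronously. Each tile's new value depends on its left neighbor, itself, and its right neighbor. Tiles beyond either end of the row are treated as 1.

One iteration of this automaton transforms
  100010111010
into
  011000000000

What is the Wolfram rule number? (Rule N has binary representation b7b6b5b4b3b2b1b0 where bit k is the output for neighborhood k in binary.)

position 7: 111 → 0  (bit 7 = 0)
position 0: 110 → 0  (bit 6 = 0)
position 5: 101 → 0  (bit 5 = 0)
position 1: 100 → 1  (bit 4 = 1)
position 6: 011 → 0  (bit 3 = 0)
position 4: 010 → 0  (bit 2 = 0)
position 3: 001 → 0  (bit 1 = 0)
position 2: 000 → 1  (bit 0 = 1)
bits b7..b0 = 00010001 = 17

17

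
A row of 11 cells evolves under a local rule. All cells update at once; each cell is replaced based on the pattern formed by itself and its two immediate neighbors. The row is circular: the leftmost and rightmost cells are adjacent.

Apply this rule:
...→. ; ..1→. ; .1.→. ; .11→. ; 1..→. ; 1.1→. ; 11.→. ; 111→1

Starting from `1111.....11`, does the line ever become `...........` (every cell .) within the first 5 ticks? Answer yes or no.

111.......1
11.........
...........
all cells are . at tick 3

yes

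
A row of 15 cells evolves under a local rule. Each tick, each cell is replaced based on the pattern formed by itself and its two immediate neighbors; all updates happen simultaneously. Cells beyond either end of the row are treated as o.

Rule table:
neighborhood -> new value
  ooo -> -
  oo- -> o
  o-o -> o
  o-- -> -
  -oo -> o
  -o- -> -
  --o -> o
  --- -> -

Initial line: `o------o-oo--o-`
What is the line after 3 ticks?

o---o-oooooooo-

o-----o-ooo-o-o
o----o-oo-oo-oo
o---o-oooooooo-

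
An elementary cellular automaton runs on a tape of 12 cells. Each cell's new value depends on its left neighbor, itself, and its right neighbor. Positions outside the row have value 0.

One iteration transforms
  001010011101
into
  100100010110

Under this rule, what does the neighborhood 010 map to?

At position 2 the neighborhood is 010; the next row has 0 there.

0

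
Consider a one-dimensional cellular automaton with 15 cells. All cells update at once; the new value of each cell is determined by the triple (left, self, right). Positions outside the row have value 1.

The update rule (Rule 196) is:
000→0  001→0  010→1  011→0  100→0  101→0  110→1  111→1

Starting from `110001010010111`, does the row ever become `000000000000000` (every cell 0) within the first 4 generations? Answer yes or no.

no

110001010010011
110001010010001
110001010010000
110001010010000
generation 4 is 110001010010000, still not uniform 0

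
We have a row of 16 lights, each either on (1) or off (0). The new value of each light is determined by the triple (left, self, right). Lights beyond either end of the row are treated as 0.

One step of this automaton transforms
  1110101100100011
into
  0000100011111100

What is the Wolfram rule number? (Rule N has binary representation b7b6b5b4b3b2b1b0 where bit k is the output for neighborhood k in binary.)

23

position 1: 111 → 0  (bit 7 = 0)
position 2: 110 → 0  (bit 6 = 0)
position 3: 101 → 0  (bit 5 = 0)
position 8: 100 → 1  (bit 4 = 1)
position 0: 011 → 0  (bit 3 = 0)
position 4: 010 → 1  (bit 2 = 1)
position 9: 001 → 1  (bit 1 = 1)
position 12: 000 → 1  (bit 0 = 1)
bits b7..b0 = 00010111 = 23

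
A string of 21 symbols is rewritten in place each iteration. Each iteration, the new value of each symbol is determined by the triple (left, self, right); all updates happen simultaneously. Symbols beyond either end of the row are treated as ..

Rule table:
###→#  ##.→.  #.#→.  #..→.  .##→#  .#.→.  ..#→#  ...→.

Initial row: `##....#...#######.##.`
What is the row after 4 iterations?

..#...#######..#.....

#....#...#######..#..
....#...#######..#...
...#...#######..#....
..#...#######..#.....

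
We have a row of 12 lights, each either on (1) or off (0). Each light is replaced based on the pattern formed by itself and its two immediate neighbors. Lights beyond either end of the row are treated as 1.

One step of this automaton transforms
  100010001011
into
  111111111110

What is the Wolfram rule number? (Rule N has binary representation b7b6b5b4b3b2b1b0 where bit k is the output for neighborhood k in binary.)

position 11: 111 → 0  (bit 7 = 0)
position 0: 110 → 1  (bit 6 = 1)
position 9: 101 → 1  (bit 5 = 1)
position 1: 100 → 1  (bit 4 = 1)
position 10: 011 → 1  (bit 3 = 1)
position 4: 010 → 1  (bit 2 = 1)
position 3: 001 → 1  (bit 1 = 1)
position 2: 000 → 1  (bit 0 = 1)
bits b7..b0 = 01111111 = 127

127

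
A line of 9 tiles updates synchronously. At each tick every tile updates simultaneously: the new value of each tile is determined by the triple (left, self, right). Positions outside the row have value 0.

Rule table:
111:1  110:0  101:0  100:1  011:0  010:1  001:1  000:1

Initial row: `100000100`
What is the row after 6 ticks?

tick 1: 111111111
tick 2: 011111110
tick 3: 101111101
tick 4: 100111001
tick 5: 111010111
tick 6: 010010010

010010010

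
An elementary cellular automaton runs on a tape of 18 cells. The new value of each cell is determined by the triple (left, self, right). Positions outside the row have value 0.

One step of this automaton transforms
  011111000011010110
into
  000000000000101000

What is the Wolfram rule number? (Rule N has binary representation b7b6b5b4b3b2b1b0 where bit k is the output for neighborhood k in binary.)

32

position 2: 111 → 0  (bit 7 = 0)
position 5: 110 → 0  (bit 6 = 0)
position 12: 101 → 1  (bit 5 = 1)
position 6: 100 → 0  (bit 4 = 0)
position 1: 011 → 0  (bit 3 = 0)
position 13: 010 → 0  (bit 2 = 0)
position 0: 001 → 0  (bit 1 = 0)
position 7: 000 → 0  (bit 0 = 0)
bits b7..b0 = 00100000 = 32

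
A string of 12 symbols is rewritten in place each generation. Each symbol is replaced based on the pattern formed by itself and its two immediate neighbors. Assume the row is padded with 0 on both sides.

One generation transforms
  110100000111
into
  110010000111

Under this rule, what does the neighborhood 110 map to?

At position 1 the neighborhood is 110; the next row has 1 there.

1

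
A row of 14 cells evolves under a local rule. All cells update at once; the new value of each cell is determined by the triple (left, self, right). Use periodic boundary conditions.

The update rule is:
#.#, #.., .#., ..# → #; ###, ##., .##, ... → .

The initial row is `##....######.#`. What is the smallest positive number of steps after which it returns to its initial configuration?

step 1: ..#..#......#.
step 2: .######....###
step 3: #......#..#...
step 4: ##....######.#

4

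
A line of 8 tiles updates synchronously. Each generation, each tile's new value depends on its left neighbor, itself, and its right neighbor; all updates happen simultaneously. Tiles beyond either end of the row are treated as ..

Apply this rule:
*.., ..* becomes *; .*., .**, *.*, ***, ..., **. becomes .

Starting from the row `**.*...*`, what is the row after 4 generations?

....*.*.
...*...*
..*.*.*.
.*.....*

.*.....*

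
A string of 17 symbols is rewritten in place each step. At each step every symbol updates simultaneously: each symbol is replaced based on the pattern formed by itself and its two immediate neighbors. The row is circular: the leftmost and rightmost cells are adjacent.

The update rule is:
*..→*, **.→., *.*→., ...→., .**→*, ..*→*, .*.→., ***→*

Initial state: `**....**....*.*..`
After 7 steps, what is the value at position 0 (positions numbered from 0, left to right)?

step 1: *.*..**.*..*...**
step 2: ...***...**.*.***
step 3: *.***.*.**....**.
step 4: ..**....*.*..**..
step 5: .**.*..*...***.*.
step 6: **...**.*.***...*
step 7: *.*.**....**.*.**
position 0 holds *

*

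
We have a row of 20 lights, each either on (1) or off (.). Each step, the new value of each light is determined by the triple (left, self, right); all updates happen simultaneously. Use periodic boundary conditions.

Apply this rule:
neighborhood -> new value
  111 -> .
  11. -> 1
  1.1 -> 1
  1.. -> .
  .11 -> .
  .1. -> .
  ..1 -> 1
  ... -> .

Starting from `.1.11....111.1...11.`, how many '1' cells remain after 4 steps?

8

step 1: 1.1.1...1..11...1.1.
step 2: .1.1...1..1.1..1.1.1
step 3: 1.1...1..1.1..1.1.1.
step 4: .1...1..1.1..1.1.1.1
count of 1: 8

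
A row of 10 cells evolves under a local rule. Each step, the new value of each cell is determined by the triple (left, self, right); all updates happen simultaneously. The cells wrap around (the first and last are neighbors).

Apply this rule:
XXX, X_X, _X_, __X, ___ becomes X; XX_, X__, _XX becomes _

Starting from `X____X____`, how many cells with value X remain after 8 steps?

step 1: X_XXXX_XXX
step 2: _X_XX_X_XX
step 3: XXX__XXX__
step 4: _X__X_X__X
step 5: XX_XXXX_XX
step 6: X_X_XX_X_X
step 7: _XXX__XXX_
step 8: X_X__X_X__
count of X: 4

4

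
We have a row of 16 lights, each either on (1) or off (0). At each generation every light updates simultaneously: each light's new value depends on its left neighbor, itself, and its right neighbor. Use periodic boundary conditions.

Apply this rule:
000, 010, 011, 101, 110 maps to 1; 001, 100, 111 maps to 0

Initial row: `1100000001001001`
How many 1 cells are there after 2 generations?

0101111101001001
1111000111001001
count of 1: 9

9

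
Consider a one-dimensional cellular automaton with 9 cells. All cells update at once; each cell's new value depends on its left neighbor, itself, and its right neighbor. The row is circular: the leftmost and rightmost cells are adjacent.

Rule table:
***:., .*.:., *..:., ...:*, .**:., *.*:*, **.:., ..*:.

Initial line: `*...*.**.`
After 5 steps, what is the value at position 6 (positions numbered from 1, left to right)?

*

..*..*..*
.........
*********
.........  (repeats step 2; period 2)
step 5: *********
position 6 holds *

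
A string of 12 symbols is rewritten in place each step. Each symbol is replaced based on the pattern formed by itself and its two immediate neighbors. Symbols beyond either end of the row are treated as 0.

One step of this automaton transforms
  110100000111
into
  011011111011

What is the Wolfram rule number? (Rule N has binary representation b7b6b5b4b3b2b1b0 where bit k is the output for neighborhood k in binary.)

position 10: 111 → 1  (bit 7 = 1)
position 1: 110 → 1  (bit 6 = 1)
position 2: 101 → 1  (bit 5 = 1)
position 4: 100 → 1  (bit 4 = 1)
position 0: 011 → 0  (bit 3 = 0)
position 3: 010 → 0  (bit 2 = 0)
position 8: 001 → 1  (bit 1 = 1)
position 5: 000 → 1  (bit 0 = 1)
bits b7..b0 = 11110011 = 243

243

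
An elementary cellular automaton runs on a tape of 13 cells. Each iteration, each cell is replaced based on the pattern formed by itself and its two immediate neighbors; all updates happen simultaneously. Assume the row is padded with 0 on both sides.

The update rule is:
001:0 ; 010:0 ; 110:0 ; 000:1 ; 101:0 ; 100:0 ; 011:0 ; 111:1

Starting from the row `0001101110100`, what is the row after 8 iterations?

1100000100001
0001110001100
1100100100001
0000000001100
1111111100001
0111111001100
0011110000001
1001100111100

1001100111100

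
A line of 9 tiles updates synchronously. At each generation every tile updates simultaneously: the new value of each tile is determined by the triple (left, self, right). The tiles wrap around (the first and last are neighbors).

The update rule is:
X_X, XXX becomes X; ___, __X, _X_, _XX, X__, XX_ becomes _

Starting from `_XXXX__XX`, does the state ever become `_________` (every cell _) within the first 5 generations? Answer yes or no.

X_XX_____
_X_______
_________
all cells are _ at generation 3

yes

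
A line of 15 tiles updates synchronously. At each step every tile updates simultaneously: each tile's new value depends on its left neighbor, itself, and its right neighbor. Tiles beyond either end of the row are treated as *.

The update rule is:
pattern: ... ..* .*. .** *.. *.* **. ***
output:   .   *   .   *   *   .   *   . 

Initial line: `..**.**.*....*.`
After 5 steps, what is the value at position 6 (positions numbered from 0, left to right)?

step 1: ****.**..*..*..
step 2: ...*.****.**.**
step 3: *.*..*..*.**.*.
step 4: *..**.**..**...
step 5: *****.*******.*
position 6 holds *

*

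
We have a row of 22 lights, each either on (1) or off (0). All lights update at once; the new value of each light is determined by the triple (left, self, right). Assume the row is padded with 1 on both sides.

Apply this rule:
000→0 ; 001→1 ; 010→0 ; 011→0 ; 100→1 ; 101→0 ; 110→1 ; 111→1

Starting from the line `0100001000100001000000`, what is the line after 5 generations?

1111001101010101001011

generation 1: 0010010101010010100001
generation 2: 1101100000001100010010
generation 3: 1100110000010110101100
generation 4: 1111011000100010000111
generation 5: 1111001101010101001011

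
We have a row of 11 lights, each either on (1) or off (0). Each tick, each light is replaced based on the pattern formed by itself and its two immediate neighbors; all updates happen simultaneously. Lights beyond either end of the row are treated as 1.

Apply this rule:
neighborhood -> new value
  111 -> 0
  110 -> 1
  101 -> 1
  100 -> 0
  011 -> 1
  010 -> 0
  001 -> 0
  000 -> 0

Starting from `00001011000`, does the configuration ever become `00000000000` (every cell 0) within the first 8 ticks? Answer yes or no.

yes

00000111000
00000101000
00000010000
00000000000
all cells are 0 at tick 4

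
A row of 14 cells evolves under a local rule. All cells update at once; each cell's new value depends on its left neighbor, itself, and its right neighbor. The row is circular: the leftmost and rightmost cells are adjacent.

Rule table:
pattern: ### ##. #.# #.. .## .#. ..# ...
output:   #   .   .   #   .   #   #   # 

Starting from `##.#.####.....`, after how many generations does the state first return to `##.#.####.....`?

12

...#..##.#####
######....###.
.####.####.#..
#.##...##..###
....###..##.##
####.#.##.....
.##..#...#####
...######.###.
###.####...#.#
##...##.####..
..###....##.##
##.#.####.....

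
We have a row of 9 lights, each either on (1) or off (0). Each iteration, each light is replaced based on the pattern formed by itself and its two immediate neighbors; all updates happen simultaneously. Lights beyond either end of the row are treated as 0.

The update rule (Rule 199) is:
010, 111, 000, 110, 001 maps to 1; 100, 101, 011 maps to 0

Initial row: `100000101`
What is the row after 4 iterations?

101111101
100111101
101011101
101001101

101001101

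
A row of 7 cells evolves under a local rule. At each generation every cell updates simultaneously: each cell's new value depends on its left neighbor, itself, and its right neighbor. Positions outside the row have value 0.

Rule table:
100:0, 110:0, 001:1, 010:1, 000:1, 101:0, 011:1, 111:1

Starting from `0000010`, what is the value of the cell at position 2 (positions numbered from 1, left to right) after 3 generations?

generation 1: 1111110
generation 2: 1111100
generation 3: 1111001
position 2 holds 1

1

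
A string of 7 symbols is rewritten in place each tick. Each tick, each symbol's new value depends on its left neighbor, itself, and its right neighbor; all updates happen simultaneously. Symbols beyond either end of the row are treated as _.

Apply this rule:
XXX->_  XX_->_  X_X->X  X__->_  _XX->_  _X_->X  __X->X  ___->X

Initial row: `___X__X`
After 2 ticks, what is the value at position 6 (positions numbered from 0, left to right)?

tick 1: XXXX_XX
tick 2: ____X__
position 6 holds _

_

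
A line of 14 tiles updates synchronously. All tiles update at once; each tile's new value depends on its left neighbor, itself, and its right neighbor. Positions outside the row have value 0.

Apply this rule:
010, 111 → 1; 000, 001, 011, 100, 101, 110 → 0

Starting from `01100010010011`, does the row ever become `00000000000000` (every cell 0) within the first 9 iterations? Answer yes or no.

00000010010000
00000010010000  (fixed point — unchanged through iteration 9)
iteration 9 is 00000010010000, still not uniform 0

no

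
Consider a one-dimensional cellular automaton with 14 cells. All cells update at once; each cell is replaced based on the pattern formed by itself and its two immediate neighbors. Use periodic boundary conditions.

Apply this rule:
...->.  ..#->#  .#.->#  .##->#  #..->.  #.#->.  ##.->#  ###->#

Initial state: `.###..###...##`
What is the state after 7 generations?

.###.####..###
.###.####.####
.###.####.####  (fixed point — unchanged through generation 7)

.###.####.####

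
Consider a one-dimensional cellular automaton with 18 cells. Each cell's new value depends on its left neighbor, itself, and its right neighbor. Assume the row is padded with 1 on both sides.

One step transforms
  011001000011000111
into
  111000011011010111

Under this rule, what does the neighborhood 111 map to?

1

At position 16 the neighborhood is 111; the next row has 1 there.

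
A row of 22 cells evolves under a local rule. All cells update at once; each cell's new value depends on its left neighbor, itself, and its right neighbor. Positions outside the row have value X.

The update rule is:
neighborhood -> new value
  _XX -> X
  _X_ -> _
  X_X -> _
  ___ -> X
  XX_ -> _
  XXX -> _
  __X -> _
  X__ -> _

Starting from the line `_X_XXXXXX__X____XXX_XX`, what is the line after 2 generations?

_X___XXXXXXX_X____X___

generation 1: ___X_________XX_X___X_
generation 2: _X___XXXXXXX_X____X___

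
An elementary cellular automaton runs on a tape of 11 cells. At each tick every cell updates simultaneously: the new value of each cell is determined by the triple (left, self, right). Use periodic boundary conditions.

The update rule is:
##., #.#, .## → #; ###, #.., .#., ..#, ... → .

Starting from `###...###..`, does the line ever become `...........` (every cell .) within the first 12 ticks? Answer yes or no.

yes

tick 1: #.#...#.#..
tick 2: .#.....#...
tick 3: ...........
all cells are . at tick 3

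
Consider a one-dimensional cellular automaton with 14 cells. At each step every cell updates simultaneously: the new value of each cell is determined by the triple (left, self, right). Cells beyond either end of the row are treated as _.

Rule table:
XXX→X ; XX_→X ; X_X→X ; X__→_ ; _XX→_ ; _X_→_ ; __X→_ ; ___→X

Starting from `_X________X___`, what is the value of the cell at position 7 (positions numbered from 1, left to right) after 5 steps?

___XXXXXX___XX
XX__XXXXX_X__X
_X___XXXXX____
___X__XXXX_XXX
XX_____XXXX_XX
position 7 holds _

_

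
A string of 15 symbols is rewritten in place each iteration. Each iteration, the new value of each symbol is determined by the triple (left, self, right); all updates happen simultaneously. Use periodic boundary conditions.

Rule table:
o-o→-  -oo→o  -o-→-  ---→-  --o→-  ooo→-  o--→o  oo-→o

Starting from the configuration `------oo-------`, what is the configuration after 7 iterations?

------------ooo

------ooo------
------o-oo-----
--------ooo----
--------o-oo---
----------ooo--
----------o-oo-
------------ooo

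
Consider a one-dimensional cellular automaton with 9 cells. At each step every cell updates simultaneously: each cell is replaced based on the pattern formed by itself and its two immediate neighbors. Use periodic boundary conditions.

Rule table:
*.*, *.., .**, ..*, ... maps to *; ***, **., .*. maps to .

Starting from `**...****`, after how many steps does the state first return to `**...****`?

..****...
***...***
...****..
****...**
....****.
*****...*
.....****
******...
*.....***
.******..
**.....**
..******.
***.....*
...******
****.....
*...*****
.****....
**...****

18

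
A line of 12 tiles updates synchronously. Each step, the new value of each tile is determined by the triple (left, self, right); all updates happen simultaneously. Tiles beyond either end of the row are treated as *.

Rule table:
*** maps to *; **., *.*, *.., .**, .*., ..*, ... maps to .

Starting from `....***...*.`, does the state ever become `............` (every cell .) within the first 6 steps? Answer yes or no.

.....*......
............
all cells are . at step 2

yes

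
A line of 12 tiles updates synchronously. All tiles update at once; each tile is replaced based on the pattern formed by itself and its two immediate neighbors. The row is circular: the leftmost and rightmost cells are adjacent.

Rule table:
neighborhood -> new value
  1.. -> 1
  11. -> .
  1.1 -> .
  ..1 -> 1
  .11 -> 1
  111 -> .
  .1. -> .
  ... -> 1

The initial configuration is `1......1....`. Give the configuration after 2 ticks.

.1......1...

.111111.1111
.1......1...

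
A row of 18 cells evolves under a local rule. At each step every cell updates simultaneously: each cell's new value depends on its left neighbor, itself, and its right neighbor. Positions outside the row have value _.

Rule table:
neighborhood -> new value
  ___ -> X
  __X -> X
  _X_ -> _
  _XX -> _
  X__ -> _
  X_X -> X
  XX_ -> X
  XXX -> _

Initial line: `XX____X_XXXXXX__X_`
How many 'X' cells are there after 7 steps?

step 1: _X_XXX_X_____X_X__
step 2: X_X__XX__XXXX_X__X
step 3: _X__X_X_X___XX__X_
step 4: X__X_X_X__XX_X_X__
step 5: __X_X_X__X_XX_X__X
step 6: XX_X_X__X_X_XX__X_
step 7: _XX_X__X_X_X_X_X__
count of X: 8

8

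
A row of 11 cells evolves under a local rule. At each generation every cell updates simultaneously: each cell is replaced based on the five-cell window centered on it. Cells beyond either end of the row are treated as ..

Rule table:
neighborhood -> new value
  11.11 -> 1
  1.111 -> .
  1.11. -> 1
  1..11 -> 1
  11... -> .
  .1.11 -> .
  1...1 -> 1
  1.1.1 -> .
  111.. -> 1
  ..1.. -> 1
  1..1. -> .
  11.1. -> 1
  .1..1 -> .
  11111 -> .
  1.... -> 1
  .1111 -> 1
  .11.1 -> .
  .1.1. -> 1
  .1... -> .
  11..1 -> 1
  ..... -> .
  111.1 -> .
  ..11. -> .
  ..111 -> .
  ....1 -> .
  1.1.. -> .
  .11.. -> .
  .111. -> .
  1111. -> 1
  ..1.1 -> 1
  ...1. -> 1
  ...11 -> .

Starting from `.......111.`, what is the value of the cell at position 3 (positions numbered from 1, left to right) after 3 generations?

.

.........1.
........11.
...........
position 3 holds .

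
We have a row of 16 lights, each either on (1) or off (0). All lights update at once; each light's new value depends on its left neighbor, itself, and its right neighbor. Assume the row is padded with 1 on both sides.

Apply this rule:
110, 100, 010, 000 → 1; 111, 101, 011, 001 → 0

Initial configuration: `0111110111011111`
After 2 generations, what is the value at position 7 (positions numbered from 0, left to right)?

1

0000010001000000
1111011101111110
position 7 holds 1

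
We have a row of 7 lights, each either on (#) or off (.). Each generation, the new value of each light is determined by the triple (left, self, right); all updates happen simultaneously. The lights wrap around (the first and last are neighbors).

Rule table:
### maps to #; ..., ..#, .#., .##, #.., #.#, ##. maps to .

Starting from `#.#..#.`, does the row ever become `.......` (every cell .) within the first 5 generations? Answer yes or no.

generation 1: .......
all cells are . at generation 1

yes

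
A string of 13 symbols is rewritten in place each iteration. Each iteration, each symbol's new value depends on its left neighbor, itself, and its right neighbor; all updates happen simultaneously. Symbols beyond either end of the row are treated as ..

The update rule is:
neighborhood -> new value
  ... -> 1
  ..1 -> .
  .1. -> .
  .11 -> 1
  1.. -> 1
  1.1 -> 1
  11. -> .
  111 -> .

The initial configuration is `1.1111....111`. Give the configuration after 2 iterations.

.1.11.1..1.11

.11...111.1..
.1.11.1..1.11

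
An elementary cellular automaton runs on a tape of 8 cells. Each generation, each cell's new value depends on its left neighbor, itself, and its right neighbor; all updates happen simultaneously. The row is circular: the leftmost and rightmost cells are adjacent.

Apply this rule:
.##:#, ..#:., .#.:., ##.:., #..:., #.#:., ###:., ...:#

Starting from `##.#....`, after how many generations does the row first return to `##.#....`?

8

#....##.
..##.#..
#.#....#
....##.#
.##.#...
.#....##
...##.#.
##.#....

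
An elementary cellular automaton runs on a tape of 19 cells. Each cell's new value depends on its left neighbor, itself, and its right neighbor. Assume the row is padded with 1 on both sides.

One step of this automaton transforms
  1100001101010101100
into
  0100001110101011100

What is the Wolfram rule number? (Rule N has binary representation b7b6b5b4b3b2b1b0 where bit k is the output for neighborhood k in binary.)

position 0: 111 → 0  (bit 7 = 0)
position 1: 110 → 1  (bit 6 = 1)
position 8: 101 → 1  (bit 5 = 1)
position 2: 100 → 0  (bit 4 = 0)
position 6: 011 → 1  (bit 3 = 1)
position 9: 010 → 0  (bit 2 = 0)
position 5: 001 → 0  (bit 1 = 0)
position 3: 000 → 0  (bit 0 = 0)
bits b7..b0 = 01101000 = 104

104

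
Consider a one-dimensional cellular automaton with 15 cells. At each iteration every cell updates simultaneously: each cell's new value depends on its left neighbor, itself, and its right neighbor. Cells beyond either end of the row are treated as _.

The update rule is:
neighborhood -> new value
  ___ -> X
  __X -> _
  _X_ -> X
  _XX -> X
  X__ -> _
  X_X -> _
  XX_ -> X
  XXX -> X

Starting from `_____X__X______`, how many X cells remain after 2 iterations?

XXXX_X__X_XXXXX
XXXX_X__X_XXXXX
count of X: 11

11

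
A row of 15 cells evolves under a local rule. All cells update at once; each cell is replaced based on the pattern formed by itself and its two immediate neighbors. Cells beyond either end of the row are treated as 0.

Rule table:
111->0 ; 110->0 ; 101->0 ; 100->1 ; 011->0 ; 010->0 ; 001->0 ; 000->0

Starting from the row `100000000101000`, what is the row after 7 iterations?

iteration 1: 010000000000100
iteration 2: 001000000000010
iteration 3: 000100000000001
iteration 4: 000010000000000
iteration 5: 000001000000000
iteration 6: 000000100000000
iteration 7: 000000010000000

000000010000000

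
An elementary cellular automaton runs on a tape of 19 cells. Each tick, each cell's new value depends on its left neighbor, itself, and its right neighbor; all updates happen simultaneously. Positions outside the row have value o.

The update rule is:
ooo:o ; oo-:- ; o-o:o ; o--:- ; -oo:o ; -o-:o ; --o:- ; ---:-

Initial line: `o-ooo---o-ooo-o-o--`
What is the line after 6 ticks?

-ooo----oooo-oooo--
ooo-----ooo-oooo---
oo------oo-oooo----
o-------o-oooo-----
--------ooooo------
--------oooo-------

--------oooo-------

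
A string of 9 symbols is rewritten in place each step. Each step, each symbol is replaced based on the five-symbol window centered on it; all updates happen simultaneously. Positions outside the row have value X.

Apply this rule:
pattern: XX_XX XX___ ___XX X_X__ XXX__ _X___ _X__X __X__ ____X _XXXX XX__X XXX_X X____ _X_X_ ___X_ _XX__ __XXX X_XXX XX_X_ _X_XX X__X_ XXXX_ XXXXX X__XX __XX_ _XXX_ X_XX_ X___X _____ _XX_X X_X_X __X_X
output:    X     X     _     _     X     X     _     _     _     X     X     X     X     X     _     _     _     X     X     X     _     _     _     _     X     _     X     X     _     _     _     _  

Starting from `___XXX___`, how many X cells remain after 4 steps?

XX___XXX_
_XXX___XX
XX_XXX__X
_XXX_XX__
count of X: 5

5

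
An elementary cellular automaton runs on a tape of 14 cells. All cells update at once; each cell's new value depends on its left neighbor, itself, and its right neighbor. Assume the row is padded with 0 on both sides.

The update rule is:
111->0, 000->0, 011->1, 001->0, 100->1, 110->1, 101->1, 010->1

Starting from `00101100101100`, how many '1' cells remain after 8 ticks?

9

00111110111110
00100011100011
00110010110011
00111011111011
00101110001111
00111011001001
00101111101101
00111000111111
count of 1: 9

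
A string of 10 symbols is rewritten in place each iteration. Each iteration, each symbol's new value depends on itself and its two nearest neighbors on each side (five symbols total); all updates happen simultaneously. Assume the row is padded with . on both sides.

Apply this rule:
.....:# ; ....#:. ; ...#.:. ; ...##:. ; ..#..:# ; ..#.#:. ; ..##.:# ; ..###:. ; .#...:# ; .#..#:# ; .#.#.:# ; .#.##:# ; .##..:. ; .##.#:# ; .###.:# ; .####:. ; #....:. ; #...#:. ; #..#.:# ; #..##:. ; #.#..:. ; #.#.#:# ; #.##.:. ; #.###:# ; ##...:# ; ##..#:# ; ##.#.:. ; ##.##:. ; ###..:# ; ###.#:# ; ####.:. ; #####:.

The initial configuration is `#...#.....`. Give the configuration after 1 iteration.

##..##.###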